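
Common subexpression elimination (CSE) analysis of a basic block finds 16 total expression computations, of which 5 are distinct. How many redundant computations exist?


CSE count = total expressions - unique expressions
= 16 - 5 = 11

11


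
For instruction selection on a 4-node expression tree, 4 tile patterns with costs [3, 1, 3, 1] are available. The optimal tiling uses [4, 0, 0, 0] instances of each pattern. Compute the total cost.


Total cost = sum(count_i * cost_i)
= 4*3 + 0*1 + 0*3 + 0*1
= 12

12


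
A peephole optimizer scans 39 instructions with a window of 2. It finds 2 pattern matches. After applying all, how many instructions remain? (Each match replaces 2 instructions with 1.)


Each match removes 1 instructions.
Total removed = 2 * 1 = 2
Remaining = 39 - 2 = 37

37


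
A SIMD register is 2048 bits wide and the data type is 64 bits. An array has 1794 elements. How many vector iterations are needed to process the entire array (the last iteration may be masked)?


Width = 2048 / 64 = 32 elements per vector op
Iterations = ceil(1794 / 32) = 57

57


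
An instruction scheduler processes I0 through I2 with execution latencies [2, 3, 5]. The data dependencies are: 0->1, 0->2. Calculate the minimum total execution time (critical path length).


Compute longest path through dependency graph: dist(Ik) = max over predecessors of dist + latency(Ik).
dist(I0) = latency 2 = 2
dist(I1) = dist(I0) + 3 = 2 + 3 = 5
dist(I2) = dist(I0) + 5 = 2 + 5 = 7
Critical path = max dist = 7

7


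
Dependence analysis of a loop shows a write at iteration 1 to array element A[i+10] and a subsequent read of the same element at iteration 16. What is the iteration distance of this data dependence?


Distance = read iteration - write iteration
= 16 - 1 = 15

15


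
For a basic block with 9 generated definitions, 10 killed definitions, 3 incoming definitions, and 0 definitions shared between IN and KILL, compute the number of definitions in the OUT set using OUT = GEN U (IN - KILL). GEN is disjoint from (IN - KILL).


IN - KILL: 3 - 0 = 3 surviving definitions
OUT = GEN + surviving = 9 + 3 = 12

12


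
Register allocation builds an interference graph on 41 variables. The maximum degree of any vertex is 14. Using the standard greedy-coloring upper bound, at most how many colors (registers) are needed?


Greedy coloring never needs more than (max_degree + 1) colors: when coloring a vertex, at most max_degree neighbors are already colored.
Upper bound = 14 + 1 = 15

15


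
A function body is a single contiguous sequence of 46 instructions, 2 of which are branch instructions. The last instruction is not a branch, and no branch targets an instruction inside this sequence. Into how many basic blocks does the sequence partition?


With no in-sequence branch targets, the leaders are the first instruction plus the instruction after each branch.
Number of basic blocks = branches + 1
= 2 + 1 = 3

3


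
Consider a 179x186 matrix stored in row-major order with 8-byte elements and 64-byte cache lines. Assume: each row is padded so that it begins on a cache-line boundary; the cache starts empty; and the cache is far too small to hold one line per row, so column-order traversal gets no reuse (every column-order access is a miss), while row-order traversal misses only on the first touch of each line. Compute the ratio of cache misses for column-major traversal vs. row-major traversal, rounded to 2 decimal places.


Each row occupies 186 * 8 = 1488 bytes and starts on a line boundary, so it spans ceil(1488 / 64) = 24 cache lines.
Row-major traversal misses (one per line touched): 179 * ceil(186 * 8 / 64) = 4296
Column-major traversal misses (no reuse, every access misses): 179 * 186 = 33294
Ratio = 33294 / 4296 = 7.75

7.75


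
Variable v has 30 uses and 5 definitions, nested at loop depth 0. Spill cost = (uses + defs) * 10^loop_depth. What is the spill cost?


uses + defs = 30 + 5 = 35
10^0 = 1
Spill cost = 35 * 1 = 35

35


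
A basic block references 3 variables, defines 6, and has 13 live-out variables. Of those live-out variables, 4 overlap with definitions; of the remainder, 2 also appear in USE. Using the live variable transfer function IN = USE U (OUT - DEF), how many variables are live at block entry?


OUT - DEF: 13 - 4 = 9
|IN| = |USE| + |OUT - DEF| - |USE ∩ (OUT - DEF)| = 3 + 9 - 2 = 10

10


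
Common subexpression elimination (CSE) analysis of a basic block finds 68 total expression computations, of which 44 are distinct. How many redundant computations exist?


CSE count = total expressions - unique expressions
= 68 - 44 = 24

24


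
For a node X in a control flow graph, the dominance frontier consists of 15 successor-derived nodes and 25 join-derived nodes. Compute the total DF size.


DF(X) = direct successor contributions + join point contributions
= 15 + 25 = 40

40


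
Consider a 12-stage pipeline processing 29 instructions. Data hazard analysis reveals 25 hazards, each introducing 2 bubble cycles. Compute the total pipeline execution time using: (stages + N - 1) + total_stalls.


Base cycles = 12 + 29 - 1 = 40
Total stalls = 25 * 2 = 50
Total = 40 + 50 = 90

90


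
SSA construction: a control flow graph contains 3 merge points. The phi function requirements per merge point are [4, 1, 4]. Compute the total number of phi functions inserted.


Total phi functions = sum of phi functions at each join node
= 4 + 1 + 4 = 9

9


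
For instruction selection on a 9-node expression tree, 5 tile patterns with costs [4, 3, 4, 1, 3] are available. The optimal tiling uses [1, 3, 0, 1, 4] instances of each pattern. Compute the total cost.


Total cost = sum(count_i * cost_i)
= 1*4 + 3*3 + 0*4 + 1*1 + 4*3
= 26

26


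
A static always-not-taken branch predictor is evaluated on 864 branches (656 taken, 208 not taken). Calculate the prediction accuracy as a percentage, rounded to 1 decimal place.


Predictor: always-not-taken
Correct predictions = 208
Accuracy = 208 / 864 * 100 = 24.1%

24.1


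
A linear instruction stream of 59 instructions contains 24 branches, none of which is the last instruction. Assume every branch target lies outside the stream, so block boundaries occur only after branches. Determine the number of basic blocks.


With no in-sequence branch targets, the leaders are the first instruction plus the instruction after each branch.
Number of basic blocks = branches + 1
= 24 + 1 = 25

25


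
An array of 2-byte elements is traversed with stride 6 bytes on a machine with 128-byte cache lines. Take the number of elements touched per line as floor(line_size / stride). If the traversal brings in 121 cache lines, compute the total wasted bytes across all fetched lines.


Elements per line = floor(128 / 6) = 21
Bytes used per line = 21 * 2 = 42
Wasted per line = 128 - 42 = 86
Total wasted = 86 * 121 = 10406

10406


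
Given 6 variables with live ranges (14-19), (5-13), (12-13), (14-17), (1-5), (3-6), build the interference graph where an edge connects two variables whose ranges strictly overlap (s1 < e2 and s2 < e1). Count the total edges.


Check all pairs for overlapping intervals.
Two intervals (s1,e1) and (s2,e2) overlap if s1 < e2 and s2 < e1.
v0 (14-19) vs v1..v5: overlaps v3 -> 1
v1 (5-13) vs v2..v5: overlaps v2, v5 -> 2
v2 (12-13) vs v3..v5: overlaps none -> 0
v3 (14-17) vs v4..v5: overlaps none -> 0
v4 (1-5) vs v5: overlaps v5 -> 1
Total overlapping pairs = 1 + 2 + 0 + 0 + 1 = 4

4


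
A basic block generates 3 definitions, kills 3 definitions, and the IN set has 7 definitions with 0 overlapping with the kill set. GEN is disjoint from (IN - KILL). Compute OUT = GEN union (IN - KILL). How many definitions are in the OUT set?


IN - KILL: 7 - 0 = 7 surviving definitions
OUT = GEN + surviving = 3 + 7 = 10

10


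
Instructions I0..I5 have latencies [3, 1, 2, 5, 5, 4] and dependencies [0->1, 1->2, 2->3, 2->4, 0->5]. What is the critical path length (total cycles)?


Compute longest path through dependency graph: dist(Ik) = max over predecessors of dist + latency(Ik).
dist(I0) = latency 3 = 3
dist(I1) = dist(I0) + 1 = 3 + 1 = 4
dist(I2) = dist(I1) + 2 = 4 + 2 = 6
dist(I3) = dist(I2) + 5 = 6 + 5 = 11
dist(I4) = dist(I2) + 5 = 6 + 5 = 11
dist(I5) = dist(I0) + 4 = 3 + 4 = 7
Critical path = max dist = 11

11


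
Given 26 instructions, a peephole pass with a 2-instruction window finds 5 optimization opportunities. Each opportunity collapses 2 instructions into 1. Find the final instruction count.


Each match removes 1 instructions.
Total removed = 5 * 1 = 5
Remaining = 26 - 5 = 21

21


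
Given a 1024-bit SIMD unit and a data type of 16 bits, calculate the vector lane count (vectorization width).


Width = SIMD bits / data type bits
= 1024 / 16 = 64

64


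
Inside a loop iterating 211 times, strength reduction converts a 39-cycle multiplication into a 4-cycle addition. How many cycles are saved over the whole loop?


Per-iteration saving = 39 - 4 = 35
Total saved = 211 * 35 = 7385

7385


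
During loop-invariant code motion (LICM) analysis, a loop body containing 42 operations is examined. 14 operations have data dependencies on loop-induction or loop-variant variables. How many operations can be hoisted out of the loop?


Invariant candidates = total - loop-dependent
= 42 - 14 = 28

28


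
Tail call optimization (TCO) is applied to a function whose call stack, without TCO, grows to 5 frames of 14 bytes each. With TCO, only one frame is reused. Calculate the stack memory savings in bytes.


Without TCO: 5 * 14 = 70 bytes
With TCO: reuse 1 frame = 14 bytes
Savings = 70 - 14 = 56

56


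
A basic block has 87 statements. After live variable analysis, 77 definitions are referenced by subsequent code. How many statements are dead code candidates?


Dead code = total statements - live definitions
= 87 - 77 = 10

10


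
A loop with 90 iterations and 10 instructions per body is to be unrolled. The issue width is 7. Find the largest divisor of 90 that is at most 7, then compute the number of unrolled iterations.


Largest divisor of 90 <= 7 is 6
New iterations = 90 / 6 = 15

15


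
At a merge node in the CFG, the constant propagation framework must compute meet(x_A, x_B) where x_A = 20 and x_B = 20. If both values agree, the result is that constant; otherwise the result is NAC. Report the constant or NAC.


Meet operation: if both paths give the same constant, result is that constant; if they differ, result is NAC (not-a-constant).
Path A: 20, Path B: 20 -> equal
Result: constant -> 20

20


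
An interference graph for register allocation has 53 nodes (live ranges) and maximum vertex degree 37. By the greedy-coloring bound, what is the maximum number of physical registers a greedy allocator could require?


Greedy coloring never needs more than (max_degree + 1) colors: when coloring a vertex, at most max_degree neighbors are already colored.
Upper bound = 37 + 1 = 38

38


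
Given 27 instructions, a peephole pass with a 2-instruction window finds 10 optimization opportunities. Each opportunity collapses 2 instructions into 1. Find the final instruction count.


Each match removes 1 instructions.
Total removed = 10 * 1 = 10
Remaining = 27 - 10 = 17

17


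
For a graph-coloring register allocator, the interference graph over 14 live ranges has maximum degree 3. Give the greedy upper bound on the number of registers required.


Greedy coloring never needs more than (max_degree + 1) colors: when coloring a vertex, at most max_degree neighbors are already colored.
Upper bound = 3 + 1 = 4

4


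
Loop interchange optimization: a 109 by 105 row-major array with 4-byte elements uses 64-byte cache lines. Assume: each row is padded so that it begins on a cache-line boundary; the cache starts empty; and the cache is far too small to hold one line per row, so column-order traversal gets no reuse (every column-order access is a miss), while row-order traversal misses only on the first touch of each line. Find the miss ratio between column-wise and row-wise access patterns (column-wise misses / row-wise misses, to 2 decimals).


Each row occupies 105 * 4 = 420 bytes and starts on a line boundary, so it spans ceil(420 / 64) = 7 cache lines.
Row-major traversal misses (one per line touched): 109 * ceil(105 * 4 / 64) = 763
Column-major traversal misses (no reuse, every access misses): 109 * 105 = 11445
Ratio = 11445 / 763 = 15.0

15.0


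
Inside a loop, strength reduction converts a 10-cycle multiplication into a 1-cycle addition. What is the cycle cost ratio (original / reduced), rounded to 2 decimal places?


Ratio = mult_cost / add_cost = 10 / 1 = 10.0

10.0


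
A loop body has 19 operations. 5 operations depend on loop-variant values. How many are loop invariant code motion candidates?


Invariant candidates = total - loop-dependent
= 19 - 5 = 14

14


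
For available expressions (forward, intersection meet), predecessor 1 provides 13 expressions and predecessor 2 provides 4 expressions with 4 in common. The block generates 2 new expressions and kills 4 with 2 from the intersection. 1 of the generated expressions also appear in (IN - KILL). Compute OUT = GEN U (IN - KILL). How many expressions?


IN = intersection of predecessors = 4
IN - KILL = 4 - 2 = 2
|OUT| = |GEN| + |IN - KILL| - |GEN ∩ (IN - KILL)| = 2 + 2 - 1 = 3

3


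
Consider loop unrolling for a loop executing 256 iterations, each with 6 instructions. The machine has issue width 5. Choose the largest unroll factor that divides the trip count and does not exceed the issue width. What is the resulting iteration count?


Largest divisor of 256 <= 5 is 4
New iterations = 256 / 4 = 64

64


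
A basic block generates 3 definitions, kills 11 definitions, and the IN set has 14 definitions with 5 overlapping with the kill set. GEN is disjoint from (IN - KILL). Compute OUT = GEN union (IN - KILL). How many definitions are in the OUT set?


IN - KILL: 14 - 5 = 9 surviving definitions
OUT = GEN + surviving = 3 + 9 = 12

12


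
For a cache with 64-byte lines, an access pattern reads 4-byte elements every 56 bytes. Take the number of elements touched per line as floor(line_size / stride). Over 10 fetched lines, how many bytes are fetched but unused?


Elements per line = floor(64 / 56) = 1
Bytes used per line = 1 * 4 = 4
Wasted per line = 64 - 4 = 60
Total wasted = 60 * 10 = 600

600


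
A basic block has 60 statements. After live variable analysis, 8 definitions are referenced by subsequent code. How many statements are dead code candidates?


Dead code = total statements - live definitions
= 60 - 8 = 52

52


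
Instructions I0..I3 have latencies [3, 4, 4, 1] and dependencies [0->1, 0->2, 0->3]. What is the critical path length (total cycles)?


Compute longest path through dependency graph: dist(Ik) = max over predecessors of dist + latency(Ik).
dist(I0) = latency 3 = 3
dist(I1) = dist(I0) + 4 = 3 + 4 = 7
dist(I2) = dist(I0) + 4 = 3 + 4 = 7
dist(I3) = dist(I0) + 1 = 3 + 1 = 4
Critical path = max dist = 7

7


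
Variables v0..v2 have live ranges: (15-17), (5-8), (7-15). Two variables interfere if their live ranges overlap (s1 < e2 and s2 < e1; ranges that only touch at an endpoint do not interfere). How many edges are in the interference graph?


Check all pairs for overlapping intervals.
Two intervals (s1,e1) and (s2,e2) overlap if s1 < e2 and s2 < e1.
v0 (15-17) vs v1..v2: overlaps none -> 0
v1 (5-8) vs v2: overlaps v2 -> 1
Total overlapping pairs = 0 + 1 = 1

1


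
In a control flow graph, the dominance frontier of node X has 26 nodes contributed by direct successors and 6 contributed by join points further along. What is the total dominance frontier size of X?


DF(X) = direct successor contributions + join point contributions
= 26 + 6 = 32

32


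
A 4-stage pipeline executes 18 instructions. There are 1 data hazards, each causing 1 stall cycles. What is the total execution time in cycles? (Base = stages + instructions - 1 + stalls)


Base cycles = 4 + 18 - 1 = 21
Total stalls = 1 * 1 = 1
Total = 21 + 1 = 22

22


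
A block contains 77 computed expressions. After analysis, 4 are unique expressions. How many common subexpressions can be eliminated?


CSE count = total expressions - unique expressions
= 77 - 4 = 73

73


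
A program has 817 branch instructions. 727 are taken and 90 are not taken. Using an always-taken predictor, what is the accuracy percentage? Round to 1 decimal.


Predictor: always-taken
Correct predictions = 727
Accuracy = 727 / 817 * 100 = 89.0%

89.0


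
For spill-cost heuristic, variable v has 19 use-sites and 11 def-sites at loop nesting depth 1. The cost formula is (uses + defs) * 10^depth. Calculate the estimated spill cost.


uses + defs = 19 + 11 = 30
10^1 = 10
Spill cost = 30 * 10 = 300

300


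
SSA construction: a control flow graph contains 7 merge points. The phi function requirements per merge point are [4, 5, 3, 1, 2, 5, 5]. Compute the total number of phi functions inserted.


Total phi functions = sum of phi functions at each join node
= 4 + 5 + 3 + 1 + 2 + 5 + 5 = 25

25


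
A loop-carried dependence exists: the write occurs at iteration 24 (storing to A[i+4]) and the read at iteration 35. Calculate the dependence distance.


Distance = read iteration - write iteration
= 35 - 24 = 11

11


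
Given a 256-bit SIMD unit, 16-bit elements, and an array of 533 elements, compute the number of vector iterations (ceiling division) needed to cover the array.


Width = 256 / 16 = 16 elements per vector op
Iterations = ceil(533 / 16) = 34

34


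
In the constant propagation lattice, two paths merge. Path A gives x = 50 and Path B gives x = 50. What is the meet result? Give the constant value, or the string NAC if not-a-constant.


Meet operation: if both paths give the same constant, result is that constant; if they differ, result is NAC (not-a-constant).
Path A: 50, Path B: 50 -> equal
Result: constant -> 50

50


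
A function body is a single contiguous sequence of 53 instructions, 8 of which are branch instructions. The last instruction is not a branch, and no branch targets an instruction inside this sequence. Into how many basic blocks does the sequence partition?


With no in-sequence branch targets, the leaders are the first instruction plus the instruction after each branch.
Number of basic blocks = branches + 1
= 8 + 1 = 9

9


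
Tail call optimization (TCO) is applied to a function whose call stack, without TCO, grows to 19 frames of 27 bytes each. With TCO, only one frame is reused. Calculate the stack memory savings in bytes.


Without TCO: 19 * 27 = 513 bytes
With TCO: reuse 1 frame = 27 bytes
Savings = 513 - 27 = 486

486


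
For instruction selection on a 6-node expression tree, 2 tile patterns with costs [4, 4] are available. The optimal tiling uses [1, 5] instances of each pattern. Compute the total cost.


Total cost = sum(count_i * cost_i)
= 1*4 + 5*4
= 24

24


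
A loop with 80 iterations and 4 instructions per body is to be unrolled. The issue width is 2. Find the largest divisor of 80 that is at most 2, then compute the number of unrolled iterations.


Largest divisor of 80 <= 2 is 2
New iterations = 80 / 2 = 40

40


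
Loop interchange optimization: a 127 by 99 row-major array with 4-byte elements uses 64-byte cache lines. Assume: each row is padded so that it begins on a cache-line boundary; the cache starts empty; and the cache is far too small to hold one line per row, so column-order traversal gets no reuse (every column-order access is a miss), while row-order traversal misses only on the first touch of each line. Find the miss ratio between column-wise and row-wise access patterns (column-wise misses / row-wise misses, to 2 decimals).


Each row occupies 99 * 4 = 396 bytes and starts on a line boundary, so it spans ceil(396 / 64) = 7 cache lines.
Row-major traversal misses (one per line touched): 127 * ceil(99 * 4 / 64) = 889
Column-major traversal misses (no reuse, every access misses): 127 * 99 = 12573
Ratio = 12573 / 889 = 14.14

14.14


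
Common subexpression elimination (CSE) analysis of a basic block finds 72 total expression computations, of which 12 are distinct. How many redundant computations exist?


CSE count = total expressions - unique expressions
= 72 - 12 = 60

60


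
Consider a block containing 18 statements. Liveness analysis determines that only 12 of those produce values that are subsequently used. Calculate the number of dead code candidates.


Dead code = total statements - live definitions
= 18 - 12 = 6

6


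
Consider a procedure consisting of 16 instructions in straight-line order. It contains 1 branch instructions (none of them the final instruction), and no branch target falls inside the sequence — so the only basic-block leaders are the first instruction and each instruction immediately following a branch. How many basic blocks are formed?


With no in-sequence branch targets, the leaders are the first instruction plus the instruction after each branch.
Number of basic blocks = branches + 1
= 1 + 1 = 2

2


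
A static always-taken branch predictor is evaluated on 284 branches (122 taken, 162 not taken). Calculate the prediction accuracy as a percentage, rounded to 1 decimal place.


Predictor: always-taken
Correct predictions = 122
Accuracy = 122 / 284 * 100 = 43.0%

43.0


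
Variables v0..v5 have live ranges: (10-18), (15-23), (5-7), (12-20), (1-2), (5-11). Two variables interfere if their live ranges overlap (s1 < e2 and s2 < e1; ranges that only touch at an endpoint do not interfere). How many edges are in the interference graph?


Check all pairs for overlapping intervals.
Two intervals (s1,e1) and (s2,e2) overlap if s1 < e2 and s2 < e1.
v0 (10-18) vs v1..v5: overlaps v1, v3, v5 -> 3
v1 (15-23) vs v2..v5: overlaps v3 -> 1
v2 (5-7) vs v3..v5: overlaps v5 -> 1
v3 (12-20) vs v4..v5: overlaps none -> 0
v4 (1-2) vs v5: overlaps none -> 0
Total overlapping pairs = 3 + 1 + 1 + 0 + 0 = 5

5


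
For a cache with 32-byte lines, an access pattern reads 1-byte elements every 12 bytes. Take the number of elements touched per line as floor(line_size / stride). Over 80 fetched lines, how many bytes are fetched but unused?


Elements per line = floor(32 / 12) = 2
Bytes used per line = 2 * 1 = 2
Wasted per line = 32 - 2 = 30
Total wasted = 30 * 80 = 2400

2400


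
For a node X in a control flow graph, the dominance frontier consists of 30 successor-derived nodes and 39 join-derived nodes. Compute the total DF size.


DF(X) = direct successor contributions + join point contributions
= 30 + 39 = 69

69


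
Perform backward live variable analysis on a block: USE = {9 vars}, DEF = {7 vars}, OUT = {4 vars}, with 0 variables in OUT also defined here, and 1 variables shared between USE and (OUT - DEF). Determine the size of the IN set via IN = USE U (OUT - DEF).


OUT - DEF: 4 - 0 = 4
|IN| = |USE| + |OUT - DEF| - |USE ∩ (OUT - DEF)| = 9 + 4 - 1 = 12

12


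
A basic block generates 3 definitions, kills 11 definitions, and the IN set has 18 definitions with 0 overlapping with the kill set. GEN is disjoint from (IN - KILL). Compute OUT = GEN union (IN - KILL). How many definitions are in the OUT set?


IN - KILL: 18 - 0 = 18 surviving definitions
OUT = GEN + surviving = 3 + 18 = 21

21


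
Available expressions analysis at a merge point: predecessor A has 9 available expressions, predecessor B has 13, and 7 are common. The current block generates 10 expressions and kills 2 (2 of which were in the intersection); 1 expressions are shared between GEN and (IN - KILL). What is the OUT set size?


IN = intersection of predecessors = 7
IN - KILL = 7 - 2 = 5
|OUT| = |GEN| + |IN - KILL| - |GEN ∩ (IN - KILL)| = 10 + 5 - 1 = 14

14


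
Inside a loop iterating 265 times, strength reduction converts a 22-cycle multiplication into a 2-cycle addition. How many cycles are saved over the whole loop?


Per-iteration saving = 22 - 2 = 20
Total saved = 265 * 20 = 5300

5300


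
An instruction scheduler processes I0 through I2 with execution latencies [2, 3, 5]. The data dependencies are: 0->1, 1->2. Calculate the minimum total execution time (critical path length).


Compute longest path through dependency graph: dist(Ik) = max over predecessors of dist + latency(Ik).
dist(I0) = latency 2 = 2
dist(I1) = dist(I0) + 3 = 2 + 3 = 5
dist(I2) = dist(I1) + 5 = 5 + 5 = 10
Critical path = max dist = 10

10


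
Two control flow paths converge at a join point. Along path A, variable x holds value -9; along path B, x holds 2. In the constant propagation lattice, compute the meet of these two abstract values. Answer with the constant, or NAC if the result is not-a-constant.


Meet operation: if both paths give the same constant, result is that constant; if they differ, result is NAC (not-a-constant).
Path A: -9, Path B: 2 -> differ
Result: not-a-constant -> NAC

NAC


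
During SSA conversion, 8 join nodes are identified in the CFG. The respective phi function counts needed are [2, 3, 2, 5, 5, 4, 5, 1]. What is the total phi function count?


Total phi functions = sum of phi functions at each join node
= 2 + 3 + 2 + 5 + 5 + 4 + 5 + 1 = 27

27


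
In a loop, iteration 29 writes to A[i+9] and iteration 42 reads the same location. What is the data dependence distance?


Distance = read iteration - write iteration
= 42 - 29 = 13

13


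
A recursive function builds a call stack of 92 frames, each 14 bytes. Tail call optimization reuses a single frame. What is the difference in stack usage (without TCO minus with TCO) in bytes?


Without TCO: 92 * 14 = 1288 bytes
With TCO: reuse 1 frame = 14 bytes
Savings = 1288 - 14 = 1274

1274


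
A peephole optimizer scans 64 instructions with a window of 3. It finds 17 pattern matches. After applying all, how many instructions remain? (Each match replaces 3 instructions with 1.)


Each match removes 2 instructions.
Total removed = 17 * 2 = 34
Remaining = 64 - 34 = 30

30


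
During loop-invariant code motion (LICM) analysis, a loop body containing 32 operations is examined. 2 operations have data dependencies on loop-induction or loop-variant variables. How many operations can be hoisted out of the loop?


Invariant candidates = total - loop-dependent
= 32 - 2 = 30

30


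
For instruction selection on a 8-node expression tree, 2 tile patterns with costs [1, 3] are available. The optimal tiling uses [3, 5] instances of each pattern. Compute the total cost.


Total cost = sum(count_i * cost_i)
= 3*1 + 5*3
= 18

18


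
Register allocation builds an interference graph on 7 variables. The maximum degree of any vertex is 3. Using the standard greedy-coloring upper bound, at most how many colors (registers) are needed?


Greedy coloring never needs more than (max_degree + 1) colors: when coloring a vertex, at most max_degree neighbors are already colored.
Upper bound = 3 + 1 = 4

4


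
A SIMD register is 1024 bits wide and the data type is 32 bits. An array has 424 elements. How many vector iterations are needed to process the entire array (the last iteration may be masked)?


Width = 1024 / 32 = 32 elements per vector op
Iterations = ceil(424 / 32) = 14

14


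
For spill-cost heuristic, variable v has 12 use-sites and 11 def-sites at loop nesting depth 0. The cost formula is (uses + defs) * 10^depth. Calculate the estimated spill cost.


uses + defs = 12 + 11 = 23
10^0 = 1
Spill cost = 23 * 1 = 23

23


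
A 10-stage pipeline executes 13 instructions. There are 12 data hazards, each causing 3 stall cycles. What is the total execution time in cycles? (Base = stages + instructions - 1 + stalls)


Base cycles = 10 + 13 - 1 = 22
Total stalls = 12 * 3 = 36
Total = 22 + 36 = 58

58


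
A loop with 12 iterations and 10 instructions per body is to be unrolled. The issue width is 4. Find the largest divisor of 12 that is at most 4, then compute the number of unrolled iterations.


Largest divisor of 12 <= 4 is 4
New iterations = 12 / 4 = 3

3


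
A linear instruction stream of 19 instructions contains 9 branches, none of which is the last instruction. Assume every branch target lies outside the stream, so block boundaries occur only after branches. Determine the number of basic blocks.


With no in-sequence branch targets, the leaders are the first instruction plus the instruction after each branch.
Number of basic blocks = branches + 1
= 9 + 1 = 10

10


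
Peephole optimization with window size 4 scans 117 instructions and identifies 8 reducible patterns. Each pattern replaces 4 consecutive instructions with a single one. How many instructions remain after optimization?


Each match removes 3 instructions.
Total removed = 8 * 3 = 24
Remaining = 117 - 24 = 93

93


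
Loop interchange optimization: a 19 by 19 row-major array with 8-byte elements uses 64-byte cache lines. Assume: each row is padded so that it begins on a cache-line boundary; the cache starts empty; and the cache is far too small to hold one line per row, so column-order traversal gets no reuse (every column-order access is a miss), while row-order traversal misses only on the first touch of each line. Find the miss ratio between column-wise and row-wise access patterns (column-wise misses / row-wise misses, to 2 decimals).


Each row occupies 19 * 8 = 152 bytes and starts on a line boundary, so it spans ceil(152 / 64) = 3 cache lines.
Row-major traversal misses (one per line touched): 19 * ceil(19 * 8 / 64) = 57
Column-major traversal misses (no reuse, every access misses): 19 * 19 = 361
Ratio = 361 / 57 = 6.33

6.33


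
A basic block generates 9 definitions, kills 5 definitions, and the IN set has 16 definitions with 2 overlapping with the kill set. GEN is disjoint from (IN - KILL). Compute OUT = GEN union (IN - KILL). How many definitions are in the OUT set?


IN - KILL: 16 - 2 = 14 surviving definitions
OUT = GEN + surviving = 9 + 14 = 23

23


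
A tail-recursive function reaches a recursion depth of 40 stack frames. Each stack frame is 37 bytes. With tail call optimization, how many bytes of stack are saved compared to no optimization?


Without TCO: 40 * 37 = 1480 bytes
With TCO: reuse 1 frame = 37 bytes
Savings = 1480 - 37 = 1443

1443


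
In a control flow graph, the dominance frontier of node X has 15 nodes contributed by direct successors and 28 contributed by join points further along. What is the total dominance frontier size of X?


DF(X) = direct successor contributions + join point contributions
= 15 + 28 = 43

43


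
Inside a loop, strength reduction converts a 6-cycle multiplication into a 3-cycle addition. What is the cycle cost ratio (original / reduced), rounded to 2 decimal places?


Ratio = mult_cost / add_cost = 6 / 3 = 2.0

2.0


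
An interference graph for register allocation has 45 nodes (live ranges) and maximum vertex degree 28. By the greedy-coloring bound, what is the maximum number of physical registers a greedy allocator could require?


Greedy coloring never needs more than (max_degree + 1) colors: when coloring a vertex, at most max_degree neighbors are already colored.
Upper bound = 28 + 1 = 29

29


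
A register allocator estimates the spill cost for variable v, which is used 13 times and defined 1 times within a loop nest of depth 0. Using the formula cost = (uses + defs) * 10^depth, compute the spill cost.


uses + defs = 13 + 1 = 14
10^0 = 1
Spill cost = 14 * 1 = 14

14


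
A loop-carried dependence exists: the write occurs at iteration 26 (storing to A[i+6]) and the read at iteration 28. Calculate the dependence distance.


Distance = read iteration - write iteration
= 28 - 26 = 2

2


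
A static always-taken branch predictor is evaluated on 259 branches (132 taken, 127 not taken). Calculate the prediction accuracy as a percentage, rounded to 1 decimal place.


Predictor: always-taken
Correct predictions = 132
Accuracy = 132 / 259 * 100 = 51.0%

51.0


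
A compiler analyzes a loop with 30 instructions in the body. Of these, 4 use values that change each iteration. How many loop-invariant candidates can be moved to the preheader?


Invariant candidates = total - loop-dependent
= 30 - 4 = 26

26


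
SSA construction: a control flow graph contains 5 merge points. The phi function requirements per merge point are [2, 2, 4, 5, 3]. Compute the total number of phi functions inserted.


Total phi functions = sum of phi functions at each join node
= 2 + 2 + 4 + 5 + 3 = 16

16


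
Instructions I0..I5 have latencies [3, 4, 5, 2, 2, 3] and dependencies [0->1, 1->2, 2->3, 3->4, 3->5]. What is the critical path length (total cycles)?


Compute longest path through dependency graph: dist(Ik) = max over predecessors of dist + latency(Ik).
dist(I0) = latency 3 = 3
dist(I1) = dist(I0) + 4 = 3 + 4 = 7
dist(I2) = dist(I1) + 5 = 7 + 5 = 12
dist(I3) = dist(I2) + 2 = 12 + 2 = 14
dist(I4) = dist(I3) + 2 = 14 + 2 = 16
dist(I5) = dist(I3) + 3 = 14 + 3 = 17
Critical path = max dist = 17

17


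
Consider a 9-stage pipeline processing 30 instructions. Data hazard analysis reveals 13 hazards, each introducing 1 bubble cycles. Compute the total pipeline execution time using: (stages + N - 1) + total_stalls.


Base cycles = 9 + 30 - 1 = 38
Total stalls = 13 * 1 = 13
Total = 38 + 13 = 51

51


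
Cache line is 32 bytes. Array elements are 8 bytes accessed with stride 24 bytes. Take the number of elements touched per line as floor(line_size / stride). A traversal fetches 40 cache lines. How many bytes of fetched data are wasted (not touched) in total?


Elements per line = floor(32 / 24) = 1
Bytes used per line = 1 * 8 = 8
Wasted per line = 32 - 8 = 24
Total wasted = 24 * 40 = 960

960


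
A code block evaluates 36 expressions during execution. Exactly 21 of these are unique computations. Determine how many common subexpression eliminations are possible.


CSE count = total expressions - unique expressions
= 36 - 21 = 15

15


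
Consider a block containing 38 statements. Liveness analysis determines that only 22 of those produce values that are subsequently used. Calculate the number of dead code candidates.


Dead code = total statements - live definitions
= 38 - 22 = 16

16


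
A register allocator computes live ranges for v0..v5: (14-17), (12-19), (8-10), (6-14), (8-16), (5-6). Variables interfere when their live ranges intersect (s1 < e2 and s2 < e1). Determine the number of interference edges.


Check all pairs for overlapping intervals.
Two intervals (s1,e1) and (s2,e2) overlap if s1 < e2 and s2 < e1.
v0 (14-17) vs v1..v5: overlaps v1, v4 -> 2
v1 (12-19) vs v2..v5: overlaps v3, v4 -> 2
v2 (8-10) vs v3..v5: overlaps v3, v4 -> 2
v3 (6-14) vs v4..v5: overlaps v4 -> 1
v4 (8-16) vs v5: overlaps none -> 0
Total overlapping pairs = 2 + 2 + 2 + 1 + 0 = 7

7


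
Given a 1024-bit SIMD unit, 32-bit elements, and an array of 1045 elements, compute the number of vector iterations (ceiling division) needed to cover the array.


Width = 1024 / 32 = 32 elements per vector op
Iterations = ceil(1045 / 32) = 33

33


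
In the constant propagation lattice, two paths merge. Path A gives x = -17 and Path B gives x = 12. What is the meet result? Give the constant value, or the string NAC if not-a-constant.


Meet operation: if both paths give the same constant, result is that constant; if they differ, result is NAC (not-a-constant).
Path A: -17, Path B: 12 -> differ
Result: not-a-constant -> NAC

NAC


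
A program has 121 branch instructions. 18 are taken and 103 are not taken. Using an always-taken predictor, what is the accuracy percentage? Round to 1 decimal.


Predictor: always-taken
Correct predictions = 18
Accuracy = 18 / 121 * 100 = 14.9%

14.9


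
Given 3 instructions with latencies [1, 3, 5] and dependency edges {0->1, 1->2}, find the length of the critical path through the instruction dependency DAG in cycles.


Compute longest path through dependency graph: dist(Ik) = max over predecessors of dist + latency(Ik).
dist(I0) = latency 1 = 1
dist(I1) = dist(I0) + 3 = 1 + 3 = 4
dist(I2) = dist(I1) + 5 = 4 + 5 = 9
Critical path = max dist = 9

9


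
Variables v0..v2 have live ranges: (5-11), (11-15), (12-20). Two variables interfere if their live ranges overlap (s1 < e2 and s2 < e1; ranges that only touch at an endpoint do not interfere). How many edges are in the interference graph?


Check all pairs for overlapping intervals.
Two intervals (s1,e1) and (s2,e2) overlap if s1 < e2 and s2 < e1.
v0 (5-11) vs v1..v2: overlaps none -> 0
v1 (11-15) vs v2: overlaps v2 -> 1
Total overlapping pairs = 0 + 1 = 1

1


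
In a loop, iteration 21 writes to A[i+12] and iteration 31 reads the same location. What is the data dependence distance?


Distance = read iteration - write iteration
= 31 - 21 = 10

10


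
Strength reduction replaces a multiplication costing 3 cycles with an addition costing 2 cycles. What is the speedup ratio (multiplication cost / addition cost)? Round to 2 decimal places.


Ratio = mult_cost / add_cost = 3 / 2 = 1.5

1.5


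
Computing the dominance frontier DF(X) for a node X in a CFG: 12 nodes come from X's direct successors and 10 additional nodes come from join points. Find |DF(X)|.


DF(X) = direct successor contributions + join point contributions
= 12 + 10 = 22

22


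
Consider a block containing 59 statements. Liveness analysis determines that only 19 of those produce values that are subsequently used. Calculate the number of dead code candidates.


Dead code = total statements - live definitions
= 59 - 19 = 40

40


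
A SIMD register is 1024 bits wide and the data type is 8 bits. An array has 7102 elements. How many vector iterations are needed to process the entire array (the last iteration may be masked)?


Width = 1024 / 8 = 128 elements per vector op
Iterations = ceil(7102 / 128) = 56

56


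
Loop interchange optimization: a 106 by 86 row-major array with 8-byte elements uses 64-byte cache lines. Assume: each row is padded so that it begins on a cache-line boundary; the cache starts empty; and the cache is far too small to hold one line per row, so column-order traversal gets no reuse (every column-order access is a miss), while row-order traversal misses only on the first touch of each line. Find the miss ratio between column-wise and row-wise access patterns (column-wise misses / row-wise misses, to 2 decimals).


Each row occupies 86 * 8 = 688 bytes and starts on a line boundary, so it spans ceil(688 / 64) = 11 cache lines.
Row-major traversal misses (one per line touched): 106 * ceil(86 * 8 / 64) = 1166
Column-major traversal misses (no reuse, every access misses): 106 * 86 = 9116
Ratio = 9116 / 1166 = 7.82

7.82


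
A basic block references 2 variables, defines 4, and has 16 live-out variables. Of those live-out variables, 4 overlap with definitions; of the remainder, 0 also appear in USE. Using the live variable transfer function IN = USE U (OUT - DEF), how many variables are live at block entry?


OUT - DEF: 16 - 4 = 12
|IN| = |USE| + |OUT - DEF| - |USE ∩ (OUT - DEF)| = 2 + 12 - 0 = 14

14


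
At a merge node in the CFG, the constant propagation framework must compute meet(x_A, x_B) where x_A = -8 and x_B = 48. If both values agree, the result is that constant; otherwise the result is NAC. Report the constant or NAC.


Meet operation: if both paths give the same constant, result is that constant; if they differ, result is NAC (not-a-constant).
Path A: -8, Path B: 48 -> differ
Result: not-a-constant -> NAC

NAC


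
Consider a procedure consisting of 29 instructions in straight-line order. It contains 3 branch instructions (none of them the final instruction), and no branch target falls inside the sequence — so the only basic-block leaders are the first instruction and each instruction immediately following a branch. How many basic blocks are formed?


With no in-sequence branch targets, the leaders are the first instruction plus the instruction after each branch.
Number of basic blocks = branches + 1
= 3 + 1 = 4

4
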